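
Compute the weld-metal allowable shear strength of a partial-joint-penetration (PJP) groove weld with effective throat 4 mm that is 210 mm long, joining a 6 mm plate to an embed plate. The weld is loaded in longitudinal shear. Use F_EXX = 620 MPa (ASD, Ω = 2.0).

Effective throat (given) t_e = 4 mm.
A_we = 4 × 210 = 840 mm².
F_nw = 0.6 F_EXX = 372 MPa.
R_n/Ω = (372 × 840) / 2.0 × 10⁻³ = 156.2 kN.

R_n/Ω ≈ 156 kN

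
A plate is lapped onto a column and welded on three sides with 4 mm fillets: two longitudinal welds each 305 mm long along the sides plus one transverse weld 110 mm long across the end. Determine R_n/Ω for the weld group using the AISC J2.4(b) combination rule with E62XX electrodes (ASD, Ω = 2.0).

R_n/Ω ≈ 379 kN

E62XX → F_EXX = 620 MPa.
t_e = 0.707 × 4 = 2.828 mm.
R_nwl = 0.6 × 620 × 2.828 × 610 × 10⁻³ = 641.7 kN (longitudinal, 2 welds).
R_nwt = 0.6 × 620 × 2.828 × 110 × 10⁻³ = 115.7 kN (transverse, base value).
(i) R_nwl + R_nwt = 757.5 kN; (ii) 0.85 R_nwl + 1.5 R_nwt = 719.1 kN.
R_n = max = 757.5 kN [governs: (i)]; R_n/Ω = 378.7 kN.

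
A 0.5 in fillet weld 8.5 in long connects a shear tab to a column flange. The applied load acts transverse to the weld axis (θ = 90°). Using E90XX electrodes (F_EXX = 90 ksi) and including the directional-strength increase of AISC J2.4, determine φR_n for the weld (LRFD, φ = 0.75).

t_e = 0.707 × 0.5 = 0.3535 in; A_we = 0.3535 × 8.5 = 3.005 in².
Directional factor: 1.0 + 0.5 sin^1.5(90°) = 1.5.
F_nw = 0.6 × 90 × 1.5 = 81 ksi.
φR_n = 0.75 × 81 × 3.005 = 182.5 kips.

φR_n ≈ 183 kips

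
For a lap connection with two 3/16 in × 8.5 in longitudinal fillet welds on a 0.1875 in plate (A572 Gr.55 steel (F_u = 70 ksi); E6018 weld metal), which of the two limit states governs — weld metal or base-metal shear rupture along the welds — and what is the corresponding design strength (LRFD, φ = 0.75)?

φR_n ≈ 60.8 kips (weld metal governs)

E60XX → F_EXX = 60 ksi.
t_e = 0.707 × 0.1875 = 0.1326 in; L = 17 in.
Weld metal: φR_n = 0.75 × 0.6 × 60 × 0.1326 × 17 = 60.85 kips.
Base metal (shear rupture): φR_n = 0.75 × 0.6 × 70 × 0.1875 × 17 = 100.4 kips.
Governing: weld metal.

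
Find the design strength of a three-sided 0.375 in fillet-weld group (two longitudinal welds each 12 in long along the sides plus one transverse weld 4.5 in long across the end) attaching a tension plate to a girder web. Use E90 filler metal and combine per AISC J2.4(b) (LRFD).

φR_n ≈ 306 kip

E90XX → F_EXX = 90 ksi.
t_e = 0.707 × 0.375 = 0.2651 in.
R_nwl = 0.6 × 90 × 0.2651 × 24 = 343.6 kip (longitudinal, 2 welds).
R_nwt = 0.6 × 90 × 0.2651 × 4.5 = 64.43 kip (transverse, base value).
(i) R_nwl + R_nwt = 408 kip; (ii) 0.85 R_nwl + 1.5 R_nwt = 388.7 kip.
R_n = max = 408 kip [governs: (i)]; φR_n = 306 kip.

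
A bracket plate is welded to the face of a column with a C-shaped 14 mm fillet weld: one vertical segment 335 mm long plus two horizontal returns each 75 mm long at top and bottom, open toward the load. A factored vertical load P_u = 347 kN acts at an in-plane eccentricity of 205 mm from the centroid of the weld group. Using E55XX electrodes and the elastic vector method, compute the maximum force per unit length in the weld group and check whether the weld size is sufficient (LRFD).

f_max ≈ 2050 N/mm; adequate

E55XX → F_EXX = 550 MPa.
Total weld length L_w = 485 mm. Treat welds as unit-width lines.
Centroid: x̄ = 2×75×37.5 / 485 = 11.6 mm from the vertical weld.
Polar moment about centroid: J = I_x + I_y = [335³/12 + 2×75×167.5²] + [335×11.6² + 2(75³/12 + 75×25.9²)] = 7557000 mm³.
Direct shear f_v = P/L_w = 347×10³ / 485 = 715.5 N/mm (vertical).
Torsion M = P·e = 347×10³ × 205 = 71135000 N·mm.
Critical point at (x, y) = (63.4, 167.5) from centroid. f_tx = M·y/J = 1577 N/mm; f_ty = M·x/J = 596.8 N/mm.
Resultant f_max = √[f_tx² + (f_v + f_ty)²] = √[1577² + (715.5 + 596.8)²] = 2051 N/mm.
Capacity per unit length: φr_n = 0.75 × 0.6 × 550 × (0.707 × 14) = 2450 N/mm.
2051 ≤ 2450 → adequate.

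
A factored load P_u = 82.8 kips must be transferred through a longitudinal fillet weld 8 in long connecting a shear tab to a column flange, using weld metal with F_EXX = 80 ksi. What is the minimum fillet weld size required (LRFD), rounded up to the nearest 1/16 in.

Total weld length L = 8 in.
Required throat t_e = P_u / (φ × 0.6 F_EXX × L) = 82.8 / (0.75 × 0.6 × 80 × 8) = 0.2875 in.
Required leg w = t_e / 0.707 = 0.4066 in → use 7/16 in.

w = 7/16 in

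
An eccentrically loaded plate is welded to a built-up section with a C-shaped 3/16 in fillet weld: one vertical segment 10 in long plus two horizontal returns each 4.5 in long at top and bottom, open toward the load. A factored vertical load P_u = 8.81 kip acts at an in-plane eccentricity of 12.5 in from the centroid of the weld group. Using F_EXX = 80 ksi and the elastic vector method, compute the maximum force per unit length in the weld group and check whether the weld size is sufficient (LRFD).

Total weld length L_w = 19 in. Treat welds as unit-width lines.
Centroid: x̄ = 2×4.5×2.25 / 19 = 1.066 in from the vertical weld.
Polar moment about centroid: J = I_x + I_y = [10³/12 + 2×4.5×5²] + [10×1.066² + 2(4.5³/12 + 4.5×1.184²)] = 347.5 in³.
Direct shear f_v = P/L_w = 8.81 / 19 = 0.4637 kip/in (vertical).
Torsion M = P·e = 8.81 × 12.5 = 110.12 kip·in.
Critical point at (x, y) = (3.434, 5) from centroid. f_tx = M·y/J = 1.585 kip/in; f_ty = M·x/J = 1.088 kip/in.
Resultant f_max = √[f_tx² + (f_v + f_ty)²] = √[1.585² + (0.4637 + 1.088)²] = 2.218 kip/in.
Capacity per unit length: φr_n = 0.75 × 0.6 × 80 × (0.707 × 0.1875) = 4.772 kip/in.
2.218 ≤ 4.772 → adequate.

f_max ≈ 2.22 kip/in; adequate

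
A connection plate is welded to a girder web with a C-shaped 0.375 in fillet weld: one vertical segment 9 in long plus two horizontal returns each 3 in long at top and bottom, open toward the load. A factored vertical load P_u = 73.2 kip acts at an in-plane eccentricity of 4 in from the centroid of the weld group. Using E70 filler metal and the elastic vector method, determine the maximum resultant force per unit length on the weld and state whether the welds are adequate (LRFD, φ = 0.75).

E70XX → F_EXX = 70 ksi.
Total weld length L_w = 15 in. Treat welds as unit-width lines.
Centroid: x̄ = 2×3×1.5 / 15 = 0.6 in from the vertical weld.
Polar moment about centroid: J = I_x + I_y = [9³/12 + 2×3×4.5²] + [9×0.6² + 2(3³/12 + 3×0.9²)] = 194.8 in³.
Direct shear f_v = P/L_w = 73.2 / 15 = 4.88 kip/in (vertical).
Torsion M = P·e = 73.2 × 4 = 292.8 kip·in.
Critical point at (x, y) = (2.4, 4.5) from centroid. f_tx = M·y/J = 6.762 kip/in; f_ty = M·x/J = 3.606 kip/in.
Resultant f_max = √[f_tx² + (f_v + f_ty)²] = √[6.762² + (4.88 + 3.606)²] = 10.85 kip/in.
Capacity per unit length: φr_n = 0.75 × 0.6 × 70 × (0.707 × 0.375) = 8.351 kip/in.
10.85 > 8.351 → NOT adequate.

f_max ≈ 10.9 kip/in; NOT adequate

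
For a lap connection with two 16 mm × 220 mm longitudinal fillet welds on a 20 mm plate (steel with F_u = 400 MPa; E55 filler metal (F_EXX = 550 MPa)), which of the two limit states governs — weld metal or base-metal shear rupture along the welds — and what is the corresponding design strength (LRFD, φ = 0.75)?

φR_n ≈ 1230 kN (weld metal governs)

t_e = 0.707 × 16 = 11.31 mm; L = 440 mm.
Weld metal: φR_n = 0.75 × 0.6 × 550 × 11.31 × 440 × 10⁻³ = 1232 kN.
Base metal (shear rupture): φR_n = 0.75 × 0.6 × 400 × 20 × 440 × 10⁻³ = 1584 kN.
Governing: weld metal.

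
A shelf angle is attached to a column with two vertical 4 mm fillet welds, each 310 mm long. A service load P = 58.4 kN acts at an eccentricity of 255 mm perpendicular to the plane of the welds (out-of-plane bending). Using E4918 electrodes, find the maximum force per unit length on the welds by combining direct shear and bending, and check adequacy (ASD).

E49XX → F_EXX = 490 MPa.
L_w = 2 × 310 = 620 mm; section modulus (unit throat) S = 2 × L²/6 = 32030 mm².
Direct shear f_v = P/L_w = 58.4×10³/620 = 94.19 N/mm.
Moment M = P × e = 58.4×10³ × 255 = 14892000 N·mm; bending f_b = M/S = 464.9 N/mm.
f_max = √(f_v² + f_b²) = √(94.19² + 464.9²) = 474.3 N/mm.
r_n/Ω = (1/2.0) × 0.6 × 490 × (0.707 × 4) = 415.7 N/mm → NOT adequate.

f_max ≈ 474 N/mm; NOT adequate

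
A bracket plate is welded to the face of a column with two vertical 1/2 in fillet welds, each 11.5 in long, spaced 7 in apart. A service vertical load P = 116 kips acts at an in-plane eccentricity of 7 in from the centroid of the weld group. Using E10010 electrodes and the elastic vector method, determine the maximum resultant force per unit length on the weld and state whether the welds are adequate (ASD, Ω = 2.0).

f_max ≈ 13.5 kip/in; NOT adequate

E100XX → F_EXX = 100 ksi.
Total weld length L_w = 23 in. Treat welds as unit-width lines.
Polar moment about centroid: J = 2[d³/12 + d(b/2)²] = 2[11.5³/12 + 11.5×3.5²] = 535.2 in³.
Direct shear f_v = P/L_w = 116 / 23 = 5.043 kip/in (vertical).
Torsion M = P·e = 116 × 7 = 812 kip·in.
Critical point at (x, y) = (3.5, 5.75) from centroid. f_tx = M·y/J = 8.723 kip/in; f_ty = M·x/J = 5.31 kip/in.
Resultant f_max = √[f_tx² + (f_v + f_ty)²] = √[8.723² + (5.043 + 5.31)²] = 13.54 kip/in.
Capacity per unit length: r_n/Ω = (1/2.0) × 0.6 × 100 × (0.707 × 0.5) = 10.6 kip/in.
13.54 > 10.6 → NOT adequate.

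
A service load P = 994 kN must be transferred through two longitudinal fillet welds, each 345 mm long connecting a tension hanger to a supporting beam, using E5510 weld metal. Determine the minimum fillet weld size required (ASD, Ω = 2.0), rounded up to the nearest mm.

w = 13 mm

E55XX → F_EXX = 550 MPa.
Total weld length L = 690 mm.
Required throat t_e = P × Ω / (0.6 F_EXX × L) = 994 × 2.0 / (0.6 × 550 × 690 × 10⁻³) = 8.731 mm.
Required leg w = t_e / 0.707 = 12.35 mm → use 13 mm.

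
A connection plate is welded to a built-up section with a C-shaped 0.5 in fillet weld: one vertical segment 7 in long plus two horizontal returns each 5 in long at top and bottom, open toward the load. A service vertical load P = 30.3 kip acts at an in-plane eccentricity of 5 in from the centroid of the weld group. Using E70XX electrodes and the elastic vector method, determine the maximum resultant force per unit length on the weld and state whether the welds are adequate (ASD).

f_max ≈ 5.23 kip/in; adequate

E70XX → F_EXX = 70 ksi.
Total weld length L_w = 17 in. Treat welds as unit-width lines.
Centroid: x̄ = 2×5×2.5 / 17 = 1.471 in from the vertical weld.
Polar moment about centroid: J = I_x + I_y = [7³/12 + 2×5×3.5²] + [7×1.471² + 2(5³/12 + 5×1.029²)] = 197.7 in³.
Direct shear f_v = P/L_w = 30.3 / 17 = 1.782 kip/in (vertical).
Torsion M = P·e = 30.3 × 5 = 151.5 kip·in.
Critical point at (x, y) = (3.529, 3.5) from centroid. f_tx = M·y/J = 2.683 kip/in; f_ty = M·x/J = 2.705 kip/in.
Resultant f_max = √[f_tx² + (f_v + f_ty)²] = √[2.683² + (1.782 + 2.705)²] = 5.228 kip/in.
Capacity per unit length: r_n/Ω = (1/2.0) × 0.6 × 70 × (0.707 × 0.5) = 7.423 kip/in.
5.228 ≤ 7.423 → adequate.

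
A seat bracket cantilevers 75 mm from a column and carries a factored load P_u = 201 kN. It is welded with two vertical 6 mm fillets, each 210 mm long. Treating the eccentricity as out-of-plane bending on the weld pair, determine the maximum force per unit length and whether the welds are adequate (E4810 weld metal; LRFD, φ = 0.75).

f_max ≈ 1130 N/mm; NOT adequate

E48XX → F_EXX = 480 MPa.
L_w = 2 × 210 = 420 mm; section modulus (unit throat) S = 2 × L²/6 = 14700 mm².
Direct shear f_v = P/L_w = 201×10³/420 = 478.6 N/mm.
Moment M = P × e = 201×10³ × 75 = 15075000 N·mm; bending f_b = M/S = 1026 N/mm.
f_max = √(f_v² + f_b²) = √(478.6² + 1026²) = 1132 N/mm.
φr_n = 0.75 × 0.6 × 480 × (0.707 × 6) = 916.3 N/mm → NOT adequate.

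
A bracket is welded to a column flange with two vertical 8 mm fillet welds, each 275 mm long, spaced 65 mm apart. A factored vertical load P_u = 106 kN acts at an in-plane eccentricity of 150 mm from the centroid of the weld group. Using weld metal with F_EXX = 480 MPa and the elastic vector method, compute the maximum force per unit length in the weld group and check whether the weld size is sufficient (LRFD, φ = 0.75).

Total weld length L_w = 550 mm. Treat welds as unit-width lines.
Polar moment about centroid: J = 2[d³/12 + d(b/2)²] = 2[275³/12 + 275×32.5²] = 4047000 mm³.
Direct shear f_v = P/L_w = 106×10³ / 550 = 192.7 N/mm (vertical).
Torsion M = P·e = 106×10³ × 150 = 15900000 N·mm.
Critical point at (x, y) = (32.5, 137.5) from centroid. f_tx = M·y/J = 540.2 N/mm; f_ty = M·x/J = 127.7 N/mm.
Resultant f_max = √[f_tx² + (f_v + f_ty)²] = √[540.2² + (192.7 + 127.7)²] = 628.1 N/mm.
Capacity per unit length: φr_n = 0.75 × 0.6 × 480 × (0.707 × 8) = 1222 N/mm.
628.1 ≤ 1222 → adequate.

f_max ≈ 628 N/mm; adequate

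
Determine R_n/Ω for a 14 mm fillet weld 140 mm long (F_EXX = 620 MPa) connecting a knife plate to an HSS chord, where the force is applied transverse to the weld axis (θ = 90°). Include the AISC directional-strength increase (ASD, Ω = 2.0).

R_n/Ω ≈ 387 kN

t_e = 0.707 × 14 = 9.898 mm; A_we = 9.898 × 140 = 1386 mm².
Directional factor: 1.0 + 0.5 sin^1.5(90°) = 1.5.
F_nw = 0.6 × 620 × 1.5 = 558 MPa.
R_n/Ω = (558 × 1386) / 2.0 × 10⁻³ = 386.6 kN.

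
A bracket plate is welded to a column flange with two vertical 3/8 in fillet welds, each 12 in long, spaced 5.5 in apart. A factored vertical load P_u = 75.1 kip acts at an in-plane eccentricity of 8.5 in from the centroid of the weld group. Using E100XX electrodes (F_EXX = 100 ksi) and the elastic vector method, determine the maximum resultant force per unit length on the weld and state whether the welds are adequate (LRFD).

f_max ≈ 10.7 kip/in; adequate

Total weld length L_w = 24 in. Treat welds as unit-width lines.
Polar moment about centroid: J = 2[d³/12 + d(b/2)²] = 2[12³/12 + 12×2.75²] = 469.5 in³.
Direct shear f_v = P/L_w = 75.1 / 24 = 3.129 kip/in (vertical).
Torsion M = P·e = 75.1 × 8.5 = 638.35 kip·in.
Critical point at (x, y) = (2.75, 6) from centroid. f_tx = M·y/J = 8.158 kip/in; f_ty = M·x/J = 3.739 kip/in.
Resultant f_max = √[f_tx² + (f_v + f_ty)²] = √[8.158² + (3.129 + 3.739)²] = 10.66 kip/in.
Capacity per unit length: φr_n = 0.75 × 0.6 × 100 × (0.707 × 0.375) = 11.93 kip/in.
10.66 ≤ 11.93 → adequate.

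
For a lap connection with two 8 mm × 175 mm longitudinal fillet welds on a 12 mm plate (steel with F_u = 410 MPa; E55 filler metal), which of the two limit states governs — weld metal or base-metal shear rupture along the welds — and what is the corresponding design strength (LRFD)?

E55XX → F_EXX = 550 MPa.
t_e = 0.707 × 8 = 5.656 mm; L = 350 mm.
Weld metal: φR_n = 0.75 × 0.6 × 550 × 5.656 × 350 × 10⁻³ = 490 kN.
Base metal (shear rupture): φR_n = 0.75 × 0.6 × 410 × 12 × 350 × 10⁻³ = 774.9 kN.
Governing: weld metal.

φR_n ≈ 490 kN (weld metal governs)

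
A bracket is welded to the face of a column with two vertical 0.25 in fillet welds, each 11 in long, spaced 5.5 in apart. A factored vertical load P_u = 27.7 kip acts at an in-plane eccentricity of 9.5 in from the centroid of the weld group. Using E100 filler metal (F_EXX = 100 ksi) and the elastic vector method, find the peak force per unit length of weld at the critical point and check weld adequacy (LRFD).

f_max ≈ 4.86 kip/in; adequate

Total weld length L_w = 22 in. Treat welds as unit-width lines.
Polar moment about centroid: J = 2[d³/12 + d(b/2)²] = 2[11³/12 + 11×2.75²] = 388.2 in³.
Direct shear f_v = P/L_w = 27.7 / 22 = 1.259 kip/in (vertical).
Torsion M = P·e = 27.7 × 9.5 = 263.15 kip·in.
Critical point at (x, y) = (2.75, 5.5) from centroid. f_tx = M·y/J = 3.728 kip/in; f_ty = M·x/J = 1.864 kip/in.
Resultant f_max = √[f_tx² + (f_v + f_ty)²] = √[3.728² + (1.259 + 1.864)²] = 4.864 kip/in.
Capacity per unit length: φr_n = 0.75 × 0.6 × 100 × (0.707 × 0.25) = 7.954 kip/in.
4.864 ≤ 7.954 → adequate.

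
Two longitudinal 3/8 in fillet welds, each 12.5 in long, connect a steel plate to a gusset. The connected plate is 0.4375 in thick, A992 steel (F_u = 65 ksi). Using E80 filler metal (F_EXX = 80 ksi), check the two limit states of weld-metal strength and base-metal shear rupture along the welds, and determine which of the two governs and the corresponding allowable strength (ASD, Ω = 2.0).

R_n/Ω ≈ 159 kips (weld metal governs)

t_e = 0.707 × 0.375 = 0.2651 in; L = 25 in.
Weld metal: R_n/Ω = (1/2.0) × 0.6 × 80 × 0.2651 × 25 = 159.1 kips.
Base metal (shear rupture): R_n/Ω = (1/2.0) × 0.6 × 65 × 0.4375 × 25 = 213.3 kips.
Governing: weld metal.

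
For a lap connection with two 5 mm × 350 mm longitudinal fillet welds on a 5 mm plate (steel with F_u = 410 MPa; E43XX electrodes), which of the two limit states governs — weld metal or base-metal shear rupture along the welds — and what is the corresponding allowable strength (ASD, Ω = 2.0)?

R_n/Ω ≈ 319 kN (weld metal governs)

E43XX → F_EXX = 430 MPa.
t_e = 0.707 × 5 = 3.535 mm; L = 700 mm.
Weld metal: R_n/Ω = (1/2.0) × 0.6 × 430 × 3.535 × 700 × 10⁻³ = 319.2 kN.
Base metal (shear rupture): R_n/Ω = (1/2.0) × 0.6 × 410 × 5 × 700 × 10⁻³ = 430.5 kN.
Governing: weld metal.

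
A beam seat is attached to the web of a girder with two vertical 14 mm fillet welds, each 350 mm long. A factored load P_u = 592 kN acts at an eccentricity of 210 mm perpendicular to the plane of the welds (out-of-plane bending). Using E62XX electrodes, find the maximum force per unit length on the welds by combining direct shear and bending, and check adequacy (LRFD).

f_max ≈ 3160 N/mm; NOT adequate

E62XX → F_EXX = 620 MPa.
L_w = 2 × 350 = 700 mm; section modulus (unit throat) S = 2 × L²/6 = 40830 mm².
Direct shear f_v = P/L_w = 592×10³/700 = 845.7 N/mm.
Moment M = P × e = 592×10³ × 210 = 124320000 N·mm; bending f_b = M/S = 3045 N/mm.
f_max = √(f_v² + f_b²) = √(845.7² + 3045²) = 3160 N/mm.
φr_n = 0.75 × 0.6 × 620 × (0.707 × 14) = 2762 N/mm → NOT adequate.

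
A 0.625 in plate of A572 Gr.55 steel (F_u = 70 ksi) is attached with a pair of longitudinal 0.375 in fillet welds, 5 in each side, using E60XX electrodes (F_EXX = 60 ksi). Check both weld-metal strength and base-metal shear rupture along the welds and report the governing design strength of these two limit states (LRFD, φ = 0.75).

φR_n ≈ 71.6 kip (weld metal governs)

t_e = 0.707 × 0.375 = 0.2651 in; L = 10 in.
Weld metal: φR_n = 0.75 × 0.6 × 60 × 0.2651 × 10 = 71.58 kip.
Base metal (shear rupture): φR_n = 0.75 × 0.6 × 70 × 0.625 × 10 = 196.9 kip.
Governing: weld metal.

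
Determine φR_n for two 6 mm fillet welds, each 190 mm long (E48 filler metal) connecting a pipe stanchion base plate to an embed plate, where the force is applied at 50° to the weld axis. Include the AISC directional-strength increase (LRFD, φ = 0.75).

E48XX → F_EXX = 480 MPa.
t_e = 0.707 × 6 = 4.242 mm; A_we = 4.242 × 380 = 1612 mm².
Directional factor: 1.0 + 0.5 sin^1.5(50°) = 1.335.
F_nw = 0.6 × 480 × 1.335 = 384.5 MPa.
φR_n = 0.75 × 384.5 × 1612 × 10⁻³ = 464.9 kN.

φR_n ≈ 465 kN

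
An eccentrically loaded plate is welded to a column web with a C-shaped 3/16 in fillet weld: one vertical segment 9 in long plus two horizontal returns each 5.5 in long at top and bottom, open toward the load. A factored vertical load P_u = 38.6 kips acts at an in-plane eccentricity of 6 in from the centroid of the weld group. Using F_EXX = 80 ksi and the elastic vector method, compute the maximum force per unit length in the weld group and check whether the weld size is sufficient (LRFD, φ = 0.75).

f_max ≈ 5.47 kip/in; NOT adequate

Total weld length L_w = 20 in. Treat welds as unit-width lines.
Centroid: x̄ = 2×5.5×2.75 / 20 = 1.512 in from the vertical weld.
Polar moment about centroid: J = I_x + I_y = [9³/12 + 2×5.5×4.5²] + [9×1.512² + 2(5.5³/12 + 5.5×1.238²)] = 348.7 in³.
Direct shear f_v = P/L_w = 38.6 / 20 = 1.93 kip/in (vertical).
Torsion M = P·e = 38.6 × 6 = 231.6 kip·in.
Critical point at (x, y) = (3.987, 4.5) from centroid. f_tx = M·y/J = 2.989 kip/in; f_ty = M·x/J = 2.649 kip/in.
Resultant f_max = √[f_tx² + (f_v + f_ty)²] = √[2.989² + (1.93 + 2.649)²] = 5.468 kip/in.
Capacity per unit length: φr_n = 0.75 × 0.6 × 80 × (0.707 × 0.1875) = 4.772 kip/in.
5.468 > 4.772 → NOT adequate.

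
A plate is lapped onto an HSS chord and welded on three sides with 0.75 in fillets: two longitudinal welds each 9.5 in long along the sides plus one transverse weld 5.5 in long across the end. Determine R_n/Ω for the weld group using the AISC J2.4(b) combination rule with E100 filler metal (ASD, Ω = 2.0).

E100XX → F_EXX = 100 ksi.
t_e = 0.707 × 0.75 = 0.5302 in.
R_nwl = 0.6 × 100 × 0.5302 × 19 = 604.5 kip (longitudinal, 2 welds).
R_nwt = 0.6 × 100 × 0.5302 × 5.5 = 175 kip (transverse, base value).
(i) R_nwl + R_nwt = 779.5 kip; (ii) 0.85 R_nwl + 1.5 R_nwt = 776.3 kip.
R_n = max = 779.5 kip [governs: (i)]; R_n/Ω = 389.7 kip.

R_n/Ω ≈ 390 kip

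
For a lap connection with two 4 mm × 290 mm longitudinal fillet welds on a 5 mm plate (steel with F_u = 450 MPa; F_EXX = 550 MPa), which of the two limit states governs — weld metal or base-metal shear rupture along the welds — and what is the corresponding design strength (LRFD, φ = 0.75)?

φR_n ≈ 406 kN (weld metal governs)

t_e = 0.707 × 4 = 2.828 mm; L = 580 mm.
Weld metal: φR_n = 0.75 × 0.6 × 550 × 2.828 × 580 × 10⁻³ = 406 kN.
Base metal (shear rupture): φR_n = 0.75 × 0.6 × 450 × 5 × 580 × 10⁻³ = 587.2 kN.
Governing: weld metal.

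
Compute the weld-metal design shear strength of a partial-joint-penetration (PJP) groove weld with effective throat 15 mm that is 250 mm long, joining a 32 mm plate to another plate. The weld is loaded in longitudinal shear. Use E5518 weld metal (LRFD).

E55XX → F_EXX = 550 MPa.
Effective throat (given) t_e = 15 mm.
A_we = 15 × 250 = 3750 mm².
F_nw = 0.6 F_EXX = 330 MPa.
φR_n = 0.75 × 330 × 3750 × 10⁻³ = 928.1 kN.

φR_n ≈ 928 kN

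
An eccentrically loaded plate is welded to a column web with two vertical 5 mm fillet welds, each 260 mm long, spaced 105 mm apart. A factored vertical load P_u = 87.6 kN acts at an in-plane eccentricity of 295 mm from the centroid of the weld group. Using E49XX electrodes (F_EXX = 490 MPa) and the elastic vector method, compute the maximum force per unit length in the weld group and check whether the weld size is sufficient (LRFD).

f_max ≈ 907 N/mm; NOT adequate

Total weld length L_w = 520 mm. Treat welds as unit-width lines.
Polar moment about centroid: J = 2[d³/12 + d(b/2)²] = 2[260³/12 + 260×52.5²] = 4363000 mm³.
Direct shear f_v = P/L_w = 87.6×10³ / 520 = 168.5 N/mm (vertical).
Torsion M = P·e = 87.6×10³ × 295 = 25842000 N·mm.
Critical point at (x, y) = (52.5, 130) from centroid. f_tx = M·y/J = 770.1 N/mm; f_ty = M·x/J = 311 N/mm.
Resultant f_max = √[f_tx² + (f_v + f_ty)²] = √[770.1² + (168.5 + 311)²] = 907.1 N/mm.
Capacity per unit length: φr_n = 0.75 × 0.6 × 490 × (0.707 × 5) = 779.5 N/mm.
907.1 > 779.5 → NOT adequate.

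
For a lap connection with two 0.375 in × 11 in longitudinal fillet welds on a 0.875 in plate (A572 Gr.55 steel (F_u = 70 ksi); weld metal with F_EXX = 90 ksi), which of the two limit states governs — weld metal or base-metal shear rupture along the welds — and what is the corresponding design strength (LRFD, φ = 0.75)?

φR_n ≈ 236 kip (weld metal governs)

t_e = 0.707 × 0.375 = 0.2651 in; L = 22 in.
Weld metal: φR_n = 0.75 × 0.6 × 90 × 0.2651 × 22 = 236.2 kip.
Base metal (shear rupture): φR_n = 0.75 × 0.6 × 70 × 0.875 × 22 = 606.4 kip.
Governing: weld metal.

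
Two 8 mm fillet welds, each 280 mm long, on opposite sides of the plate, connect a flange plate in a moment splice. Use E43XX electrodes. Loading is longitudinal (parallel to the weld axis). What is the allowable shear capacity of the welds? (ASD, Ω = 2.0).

E43XX → F_EXX = 430 MPa.
Effective throat t_e = 0.707 × 8 = 5.656 mm.
Total length L = 560 mm; A_we = 5.656 × 560 = 3167 mm².
F_nw = 0.6 F_EXX = 0.6 × 430 = 258 MPa.
R_n = 258 × 3167 × 10⁻³ = 817.2 kN; R_n/Ω = 817.2/2.0 = 408.6 kN.

R_n/Ω ≈ 409 kN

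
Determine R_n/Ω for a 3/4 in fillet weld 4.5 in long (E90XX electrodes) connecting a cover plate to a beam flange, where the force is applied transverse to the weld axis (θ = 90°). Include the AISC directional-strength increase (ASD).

R_n/Ω ≈ 96.6 kips

E90XX → F_EXX = 90 ksi.
t_e = 0.707 × 0.75 = 0.5302 in; A_we = 0.5302 × 4.5 = 2.386 in².
Directional factor: 1.0 + 0.5 sin^1.5(90°) = 1.5.
F_nw = 0.6 × 90 × 1.5 = 81 ksi.
R_n/Ω = (81 × 2.386) / 2.0 = 96.64 kips.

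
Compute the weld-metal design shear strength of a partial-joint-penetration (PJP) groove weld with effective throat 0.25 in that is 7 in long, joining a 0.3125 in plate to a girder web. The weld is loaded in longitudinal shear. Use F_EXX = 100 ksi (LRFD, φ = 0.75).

φR_n ≈ 78.8 kip

Effective throat (given) t_e = 0.25 in.
A_we = 0.25 × 7 = 1.75 in².
F_nw = 0.6 F_EXX = 60 ksi.
φR_n = 0.75 × 60 × 1.75 = 78.75 kip.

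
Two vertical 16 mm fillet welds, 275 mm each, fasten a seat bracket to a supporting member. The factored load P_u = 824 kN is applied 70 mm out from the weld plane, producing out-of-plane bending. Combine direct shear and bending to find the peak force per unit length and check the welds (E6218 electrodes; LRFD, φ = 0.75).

E62XX → F_EXX = 620 MPa.
L_w = 2 × 275 = 550 mm; section modulus (unit throat) S = 2 × L²/6 = 25210 mm².
Direct shear f_v = P/L_w = 824×10³/550 = 1498 N/mm.
Moment M = P × e = 824×10³ × 70 = 57680000 N·mm; bending f_b = M/S = 2288 N/mm.
f_max = √(f_v² + f_b²) = √(1498² + 2288²) = 2735 N/mm.
φr_n = 0.75 × 0.6 × 620 × (0.707 × 16) = 3156 N/mm → adequate.

f_max ≈ 2730 N/mm; adequate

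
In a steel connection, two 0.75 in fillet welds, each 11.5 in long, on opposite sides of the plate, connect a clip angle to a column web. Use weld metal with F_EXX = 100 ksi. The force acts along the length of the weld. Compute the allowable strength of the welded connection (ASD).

R_n/Ω ≈ 366 kip

Effective throat t_e = 0.707 × 0.75 = 0.5302 in.
Total length L = 23 in; A_we = 0.5302 × 23 = 12.2 in².
F_nw = 0.6 F_EXX = 0.6 × 100 = 60 ksi.
R_n = 60 × 12.2 = 731.7 kip; R_n/Ω = 731.7/2.0 = 365.9 kip.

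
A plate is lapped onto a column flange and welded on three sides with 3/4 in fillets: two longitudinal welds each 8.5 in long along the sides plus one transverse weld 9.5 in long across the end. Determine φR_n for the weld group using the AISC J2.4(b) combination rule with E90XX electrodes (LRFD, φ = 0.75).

E90XX → F_EXX = 90 ksi.
t_e = 0.707 × 0.75 = 0.5302 in.
R_nwl = 0.6 × 90 × 0.5302 × 17 = 486.8 kip (longitudinal, 2 welds).
R_nwt = 0.6 × 90 × 0.5302 × 9.5 = 272 kip (transverse, base value).
(i) R_nwl + R_nwt = 758.8 kip; (ii) 0.85 R_nwl + 1.5 R_nwt = 821.8 kip.
R_n = max = 821.8 kip [governs: (ii)]; φR_n = 616.3 kip.

φR_n ≈ 616 kip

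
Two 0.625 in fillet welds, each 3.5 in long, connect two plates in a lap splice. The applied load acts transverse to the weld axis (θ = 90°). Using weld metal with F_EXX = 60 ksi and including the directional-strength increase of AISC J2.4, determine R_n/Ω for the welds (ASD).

t_e = 0.707 × 0.625 = 0.4419 in; A_we = 0.4419 × 7 = 3.093 in².
Directional factor: 1.0 + 0.5 sin^1.5(90°) = 1.5.
F_nw = 0.6 × 60 × 1.5 = 54 ksi.
R_n/Ω = (54 × 3.093) / 2.0 = 83.51 kip.

R_n/Ω ≈ 83.5 kip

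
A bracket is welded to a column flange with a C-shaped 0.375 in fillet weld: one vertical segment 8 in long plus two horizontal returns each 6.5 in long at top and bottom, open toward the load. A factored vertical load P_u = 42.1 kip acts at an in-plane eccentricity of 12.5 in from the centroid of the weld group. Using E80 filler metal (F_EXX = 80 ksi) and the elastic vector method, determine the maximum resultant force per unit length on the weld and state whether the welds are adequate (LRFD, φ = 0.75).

f_max ≈ 10.7 kip/in; NOT adequate

Total weld length L_w = 21 in. Treat welds as unit-width lines.
Centroid: x̄ = 2×6.5×3.25 / 21 = 2.012 in from the vertical weld.
Polar moment about centroid: J = I_x + I_y = [8³/12 + 2×6.5×4²] + [8×2.012² + 2(6.5³/12 + 6.5×1.238²)] = 348.7 in³.
Direct shear f_v = P/L_w = 42.1 / 21 = 2.005 kip/in (vertical).
Torsion M = P·e = 42.1 × 12.5 = 526.25 kip·in.
Critical point at (x, y) = (4.488, 4) from centroid. f_tx = M·y/J = 6.036 kip/in; f_ty = M·x/J = 6.772 kip/in.
Resultant f_max = √[f_tx² + (f_v + f_ty)²] = √[6.036² + (2.005 + 6.772)²] = 10.65 kip/in.
Capacity per unit length: φr_n = 0.75 × 0.6 × 80 × (0.707 × 0.375) = 9.544 kip/in.
10.65 > 9.544 → NOT adequate.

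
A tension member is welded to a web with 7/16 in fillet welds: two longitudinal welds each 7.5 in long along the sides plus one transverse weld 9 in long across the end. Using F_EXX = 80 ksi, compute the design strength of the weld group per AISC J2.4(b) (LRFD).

t_e = 0.707 × 0.4375 = 0.3093 in.
R_nwl = 0.6 × 80 × 0.3093 × 15 = 222.7 kips (longitudinal, 2 welds).
R_nwt = 0.6 × 80 × 0.3093 × 9 = 133.6 kips (transverse, base value).
(i) R_nwl + R_nwt = 356.3 kips; (ii) 0.85 R_nwl + 1.5 R_nwt = 389.7 kips.
R_n = max = 389.7 kips [governs: (ii)]; φR_n = 292.3 kips.

φR_n ≈ 292 kips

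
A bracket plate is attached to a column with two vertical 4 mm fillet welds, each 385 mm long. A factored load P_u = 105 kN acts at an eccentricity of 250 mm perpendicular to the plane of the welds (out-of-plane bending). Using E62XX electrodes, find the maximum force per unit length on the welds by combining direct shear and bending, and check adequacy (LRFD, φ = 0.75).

E62XX → F_EXX = 620 MPa.
L_w = 2 × 385 = 770 mm; section modulus (unit throat) S = 2 × L²/6 = 49410 mm².
Direct shear f_v = P/L_w = 105×10³/770 = 136.4 N/mm.
Moment M = P × e = 105×10³ × 250 = 26250000 N·mm; bending f_b = M/S = 531.3 N/mm.
f_max = √(f_v² + f_b²) = √(136.4² + 531.3²) = 548.5 N/mm.
φr_n = 0.75 × 0.6 × 620 × (0.707 × 4) = 789 N/mm → adequate.

f_max ≈ 549 N/mm; adequate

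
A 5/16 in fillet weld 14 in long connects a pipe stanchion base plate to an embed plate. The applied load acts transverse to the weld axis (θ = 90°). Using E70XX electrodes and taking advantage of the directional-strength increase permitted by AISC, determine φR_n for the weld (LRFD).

φR_n ≈ 146 kip

E70XX → F_EXX = 70 ksi.
t_e = 0.707 × 0.3125 = 0.2209 in; A_we = 0.2209 × 14 = 3.093 in².
Directional factor: 1.0 + 0.5 sin^1.5(90°) = 1.5.
F_nw = 0.6 × 70 × 1.5 = 63 ksi.
φR_n = 0.75 × 63 × 3.093 = 146.2 kip.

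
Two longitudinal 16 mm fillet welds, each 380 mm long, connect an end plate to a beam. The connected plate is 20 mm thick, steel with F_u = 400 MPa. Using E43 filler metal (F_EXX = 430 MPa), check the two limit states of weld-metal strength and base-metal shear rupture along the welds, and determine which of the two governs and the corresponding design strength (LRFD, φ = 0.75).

φR_n ≈ 1660 kN (weld metal governs)

t_e = 0.707 × 16 = 11.31 mm; L = 760 mm.
Weld metal: φR_n = 0.75 × 0.6 × 430 × 11.31 × 760 × 10⁻³ = 1664 kN.
Base metal (shear rupture): φR_n = 0.75 × 0.6 × 400 × 20 × 760 × 10⁻³ = 2736 kN.
Governing: weld metal.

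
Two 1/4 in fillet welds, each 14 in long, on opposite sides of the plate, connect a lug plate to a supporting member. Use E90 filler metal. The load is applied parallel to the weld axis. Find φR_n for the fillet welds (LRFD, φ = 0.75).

E90XX → F_EXX = 90 ksi.
Effective throat t_e = 0.707 × 0.25 = 0.1767 in.
Total length L = 28 in; A_we = 0.1767 × 28 = 4.949 in².
F_nw = 0.6 F_EXX = 0.6 × 90 = 54 ksi.
φR_n = 0.75 × 54 × 4.949 = 200.4 kips.

φR_n ≈ 200 kips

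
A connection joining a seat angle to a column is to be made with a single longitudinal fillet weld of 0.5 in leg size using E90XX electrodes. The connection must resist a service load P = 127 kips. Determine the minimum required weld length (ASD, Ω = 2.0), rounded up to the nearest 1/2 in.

L = 13.5 in

E90XX → F_EXX = 90 ksi.
Throat t_e = 0.707 × 0.5 = 0.3535 in.
r_n/Ω = (0.6 × 90 × 0.3535) / 2.0 = 9.544 kip/in.
L_req = P / (r_n/Ω) = 127 / 9.544 = 13.31 in total.
Round up → use L = 13.5 in.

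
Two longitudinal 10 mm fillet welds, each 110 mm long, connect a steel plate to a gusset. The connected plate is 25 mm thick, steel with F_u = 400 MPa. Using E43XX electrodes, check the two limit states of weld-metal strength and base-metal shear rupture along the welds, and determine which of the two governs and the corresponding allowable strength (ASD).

R_n/Ω ≈ 201 kN (weld metal governs)

E43XX → F_EXX = 430 MPa.
t_e = 0.707 × 10 = 7.07 mm; L = 220 mm.
Weld metal: R_n/Ω = (1/2.0) × 0.6 × 430 × 7.07 × 220 × 10⁻³ = 200.6 kN.
Base metal (shear rupture): R_n/Ω = (1/2.0) × 0.6 × 400 × 25 × 220 × 10⁻³ = 660 kN.
Governing: weld metal.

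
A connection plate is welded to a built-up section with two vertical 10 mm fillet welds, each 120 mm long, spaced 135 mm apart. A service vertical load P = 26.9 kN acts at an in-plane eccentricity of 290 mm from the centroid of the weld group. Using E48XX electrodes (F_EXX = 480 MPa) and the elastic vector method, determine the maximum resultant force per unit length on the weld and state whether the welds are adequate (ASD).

f_max ≈ 598 N/mm; adequate

Total weld length L_w = 240 mm. Treat welds as unit-width lines.
Polar moment about centroid: J = 2[d³/12 + d(b/2)²] = 2[120³/12 + 120×67.5²] = 1382000 mm³.
Direct shear f_v = P/L_w = 26.9×10³ / 240 = 112.1 N/mm (vertical).
Torsion M = P·e = 26.9×10³ × 290 = 7801000 N·mm.
Critical point at (x, y) = (67.5, 60) from centroid. f_tx = M·y/J = 338.8 N/mm; f_ty = M·x/J = 381.2 N/mm.
Resultant f_max = √[f_tx² + (f_v + f_ty)²] = √[338.8² + (112.1 + 381.2)²] = 598.4 N/mm.
Capacity per unit length: r_n/Ω = (1/2.0) × 0.6 × 480 × (0.707 × 10) = 1018 N/mm.
598.4 ≤ 1018 → adequate.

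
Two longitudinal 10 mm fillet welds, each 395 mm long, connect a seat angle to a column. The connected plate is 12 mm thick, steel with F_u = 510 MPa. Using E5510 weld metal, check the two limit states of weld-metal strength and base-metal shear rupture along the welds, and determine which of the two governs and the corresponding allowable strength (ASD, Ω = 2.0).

R_n/Ω ≈ 922 kN (weld metal governs)

E55XX → F_EXX = 550 MPa.
t_e = 0.707 × 10 = 7.07 mm; L = 790 mm.
Weld metal: R_n/Ω = (1/2.0) × 0.6 × 550 × 7.07 × 790 × 10⁻³ = 921.6 kN.
Base metal (shear rupture): R_n/Ω = (1/2.0) × 0.6 × 510 × 12 × 790 × 10⁻³ = 1450 kN.
Governing: weld metal.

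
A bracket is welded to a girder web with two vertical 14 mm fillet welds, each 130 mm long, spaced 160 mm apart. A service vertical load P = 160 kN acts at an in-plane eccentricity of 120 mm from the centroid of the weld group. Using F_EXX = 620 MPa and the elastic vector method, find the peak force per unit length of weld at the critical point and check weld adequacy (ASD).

Total weld length L_w = 260 mm. Treat welds as unit-width lines.
Polar moment about centroid: J = 2[d³/12 + d(b/2)²] = 2[130³/12 + 130×80²] = 2030000 mm³.
Direct shear f_v = P/L_w = 160×10³ / 260 = 615.4 N/mm (vertical).
Torsion M = P·e = 160×10³ × 120 = 19200000 N·mm.
Critical point at (x, y) = (80, 65) from centroid. f_tx = M·y/J = 614.7 N/mm; f_ty = M·x/J = 756.6 N/mm.
Resultant f_max = √[f_tx² + (f_v + f_ty)²] = √[614.7² + (615.4 + 756.6)²] = 1503 N/mm.
Capacity per unit length: r_n/Ω = (1/2.0) × 0.6 × 620 × (0.707 × 14) = 1841 N/mm.
1503 ≤ 1841 → adequate.

f_max ≈ 1500 N/mm; adequate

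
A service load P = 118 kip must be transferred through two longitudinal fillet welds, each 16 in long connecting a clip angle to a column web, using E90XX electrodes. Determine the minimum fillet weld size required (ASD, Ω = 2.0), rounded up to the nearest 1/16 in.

w = 1/4 in

E90XX → F_EXX = 90 ksi.
Total weld length L = 32 in.
Required throat t_e = P × Ω / (0.6 F_EXX × L) = 118 × 2.0 / (0.6 × 90 × 32) = 0.1366 in.
Required leg w = t_e / 0.707 = 0.1932 in → use 1/4 in.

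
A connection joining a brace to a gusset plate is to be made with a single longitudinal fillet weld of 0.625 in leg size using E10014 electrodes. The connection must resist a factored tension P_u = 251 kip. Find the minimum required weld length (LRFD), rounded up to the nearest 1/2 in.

L = 13 in

E100XX → F_EXX = 100 ksi.
Throat t_e = 0.707 × 0.625 = 0.4419 in.
φr_n = 0.75 × 0.6 × 100 × 0.4419 = 19.88 kip/in.
L_req = P_u / φr_n = 251 / 19.88 = 12.62 in total.
Round up → use L = 13 in.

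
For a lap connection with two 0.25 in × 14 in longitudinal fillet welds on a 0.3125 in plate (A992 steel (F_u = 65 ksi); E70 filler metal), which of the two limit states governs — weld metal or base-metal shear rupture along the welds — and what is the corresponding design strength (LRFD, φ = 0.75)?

φR_n ≈ 156 kips (weld metal governs)

E70XX → F_EXX = 70 ksi.
t_e = 0.707 × 0.25 = 0.1767 in; L = 28 in.
Weld metal: φR_n = 0.75 × 0.6 × 70 × 0.1767 × 28 = 155.9 kips.
Base metal (shear rupture): φR_n = 0.75 × 0.6 × 65 × 0.3125 × 28 = 255.9 kips.
Governing: weld metal.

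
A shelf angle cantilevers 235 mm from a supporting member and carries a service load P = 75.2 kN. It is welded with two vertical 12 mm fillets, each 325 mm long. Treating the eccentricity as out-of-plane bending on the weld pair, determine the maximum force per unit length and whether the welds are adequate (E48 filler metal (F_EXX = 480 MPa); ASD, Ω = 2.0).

L_w = 2 × 325 = 650 mm; section modulus (unit throat) S = 2 × L²/6 = 35210 mm².
Direct shear f_v = P/L_w = 75.2×10³/650 = 115.7 N/mm.
Moment M = P × e = 75.2×10³ × 235 = 17672000 N·mm; bending f_b = M/S = 501.9 N/mm.
f_max = √(f_v² + f_b²) = √(115.7² + 501.9²) = 515.1 N/mm.
r_n/Ω = (1/2.0) × 0.6 × 480 × (0.707 × 12) = 1222 N/mm → adequate.

f_max ≈ 515 N/mm; adequate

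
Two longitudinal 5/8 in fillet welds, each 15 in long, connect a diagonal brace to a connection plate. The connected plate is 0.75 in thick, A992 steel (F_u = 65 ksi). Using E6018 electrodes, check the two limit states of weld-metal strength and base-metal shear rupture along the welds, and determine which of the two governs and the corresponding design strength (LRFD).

E60XX → F_EXX = 60 ksi.
t_e = 0.707 × 0.625 = 0.4419 in; L = 30 in.
Weld metal: φR_n = 0.75 × 0.6 × 60 × 0.4419 × 30 = 357.9 kips.
Base metal (shear rupture): φR_n = 0.75 × 0.6 × 65 × 0.75 × 30 = 658.1 kips.
Governing: weld metal.

φR_n ≈ 358 kips (weld metal governs)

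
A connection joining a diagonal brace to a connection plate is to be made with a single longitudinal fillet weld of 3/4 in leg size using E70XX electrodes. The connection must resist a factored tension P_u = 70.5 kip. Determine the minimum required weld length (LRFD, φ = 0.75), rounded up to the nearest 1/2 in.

L = 4.5 in

E70XX → F_EXX = 70 ksi.
Throat t_e = 0.707 × 0.75 = 0.5302 in.
φr_n = 0.75 × 0.6 × 70 × 0.5302 = 16.7 kip/in.
L_req = P_u / φr_n = 70.5 / 16.7 = 4.221 in total.
Round up → use L = 4.5 in.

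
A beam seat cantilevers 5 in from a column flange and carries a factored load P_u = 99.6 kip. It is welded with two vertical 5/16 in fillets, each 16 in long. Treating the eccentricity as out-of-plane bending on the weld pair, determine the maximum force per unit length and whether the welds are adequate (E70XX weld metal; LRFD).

f_max ≈ 6.61 kip/in; adequate

E70XX → F_EXX = 70 ksi.
L_w = 2 × 16 = 32 in; section modulus (unit throat) S = 2 × L²/6 = 85.33 in².
Direct shear f_v = P/L_w = 99.6/32 = 3.112 kip/in.
Moment M = P × e = 99.6 × 5 = 498 kip·in; bending f_b = M/S = 5.836 kip/in.
f_max = √(f_v² + f_b²) = √(3.112² + 5.836²) = 6.614 kip/in.
φr_n = 0.75 × 0.6 × 70 × (0.707 × 0.3125) = 6.96 kip/in → adequate.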